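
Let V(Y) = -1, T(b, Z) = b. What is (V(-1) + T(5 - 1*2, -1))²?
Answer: 4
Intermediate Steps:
(V(-1) + T(5 - 1*2, -1))² = (-1 + (5 - 1*2))² = (-1 + (5 - 2))² = (-1 + 3)² = 2² = 4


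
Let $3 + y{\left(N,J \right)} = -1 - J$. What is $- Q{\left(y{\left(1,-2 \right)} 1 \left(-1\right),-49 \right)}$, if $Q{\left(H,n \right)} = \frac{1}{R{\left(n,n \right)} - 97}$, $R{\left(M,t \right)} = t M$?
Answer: $- \frac{1}{2304} \approx -0.00043403$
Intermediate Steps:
$y{\left(N,J \right)} = -4 - J$ ($y{\left(N,J \right)} = -3 - \left(1 + J\right) = -4 - J$)
$R{\left(M,t \right)} = M t$
$Q{\left(H,n \right)} = \frac{1}{-97 + n^{2}}$ ($Q{\left(H,n \right)} = \frac{1}{n n - 97} = \frac{1}{n^{2} - 97} = \frac{1}{-97 + n^{2}}$)
$- Q{\left(y{\left(1,-2 \right)} 1 \left(-1\right),-49 \right)} = - \frac{1}{-97 + \left(-49\right)^{2}} = - \frac{1}{-97 + 2401} = - \frac{1}{2304}$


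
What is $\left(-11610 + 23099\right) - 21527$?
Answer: $-10038$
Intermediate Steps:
$\left(-11610 + 23099\right) - 21527 = 11489 - 21527 = -10038$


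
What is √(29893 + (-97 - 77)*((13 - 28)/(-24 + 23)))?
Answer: √27283 ≈ 165.18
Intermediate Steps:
√(29893 + (-97 - 77)*((13 - 28)/(-24 + 23))) = √(29893 - (-2610)/(-1)) = √(29893 - (-2610)*(-1)) = √(29893 - 174*15) = √(29893 - 2610) = √27283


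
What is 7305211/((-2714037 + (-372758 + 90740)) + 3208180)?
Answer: 7305211/212125 ≈ 34.438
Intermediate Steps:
7305211/((-2714037 + (-372758 + 90740)) + 3208180) = 7305211/((-2714037 - 282018) + 3208180) = 7305211/(-2996055 + 3208180) = 7305211/212125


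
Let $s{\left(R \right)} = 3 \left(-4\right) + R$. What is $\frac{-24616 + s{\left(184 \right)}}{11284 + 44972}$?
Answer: $- \frac{2037}{4688} \approx -0.43451$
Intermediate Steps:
$s{\left(R \right)} = -12 + R$
$\frac{-24616 + s{\left(184 \right)}}{11284 + 44972} = \frac{-24616 + \left(-12 + 184\right)}{11284 + 44972} = \frac{-24616 + 172}{56256} = \left(-24444\right) \frac{1}{56256} = - \frac{2037}{4688}$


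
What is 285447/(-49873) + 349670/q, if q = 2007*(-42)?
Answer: -20750280664/2101997331 ≈ -9.8717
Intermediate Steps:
q = -84294
285447/(-49873) + 349670/q = 285447/(-49873) + 349670/(-84294) = 285447*(-1/49873) + 349670*(-1/84294) = -285447/49873 - 174835/42147 = -20750280664/2101997331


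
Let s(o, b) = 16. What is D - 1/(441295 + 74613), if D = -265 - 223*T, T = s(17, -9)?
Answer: -1977475365/515908 ≈ -3833.0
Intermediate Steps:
T = 16
D = -3833 (D = -265 - 223*16 = -265 - 3568 = -3833)
D - 1/(441295 + 74613) = -3833 - 1/(441295 + 74613) = -3833 - 1/515908 = -1977475365/515908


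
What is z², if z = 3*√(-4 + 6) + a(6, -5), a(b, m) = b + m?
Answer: 19 + 6*√2 ≈ 27.485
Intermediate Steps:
z = 1 + 3*√2 (z = 3*√(-4 + 6) + (6 - 5) = 3*√2 + 1 = 1 + 3*√2 ≈ 5.2426)
z² = (1 + 3*√2)²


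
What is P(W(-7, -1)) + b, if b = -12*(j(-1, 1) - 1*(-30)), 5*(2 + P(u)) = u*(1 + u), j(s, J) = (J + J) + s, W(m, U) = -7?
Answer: -1828/5 ≈ -365.60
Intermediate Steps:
j(s, J) = s + 2*J (j(s, J) = 2*J + s = s + 2*J)
P(u) = -2 + u*(1 + u)/5 (P(u) = -2 + (u*(1 + u))/5 = -2 + u*(1 + u)/5)
b = -372 (b = -12*((-1 + 2*1) - 1*(-30)) = -12*((-1 + 2) + 30) = -12*(1 + 30) = -12*31 = -372)
P(W(-7, -1)) + b = (-2 + (1/5)*(-7) + (1/5)*(-7)**2) - 372 = (-2 - 7/5 + (1/5)*49) - 372 = (-2 - 7/5 + 49/5) - 372 = 32/5 - 372 = -1828/5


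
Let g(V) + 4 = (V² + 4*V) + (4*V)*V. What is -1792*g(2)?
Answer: -43008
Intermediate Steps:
g(V) = -4 + 4*V + 5*V² (g(V) = -4 + ((V² + 4*V) + (4*V)*V) = -4 + ((V² + 4*V) + 4*V²) = -4 + (4*V + 5*V²) = -4 + 4*V + 5*V²)
-1792*g(2) = -1792*(-4 + 4*2 + 5*2²) = -1792*(-4 + 8 + 5*4) = -1792*(-4 + 8 + 20) = -1792*24 = -43008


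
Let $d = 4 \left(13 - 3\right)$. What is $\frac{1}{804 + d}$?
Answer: $\frac{1}{844} \approx 0.0011848$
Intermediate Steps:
$d = 40$ ($d = 4 \cdot 10 = 40$)
$\frac{1}{804 + d} = \frac{1}{804 + 40} = \frac{1}{844}$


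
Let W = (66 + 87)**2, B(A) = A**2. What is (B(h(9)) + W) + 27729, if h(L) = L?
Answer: 51219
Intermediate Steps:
W = 23409 (W = 153**2 = 23409)
(B(h(9)) + W) + 27729 = (9**2 + 23409) + 27729 = (81 + 23409) + 27729 = 23490 + 27729 = 51219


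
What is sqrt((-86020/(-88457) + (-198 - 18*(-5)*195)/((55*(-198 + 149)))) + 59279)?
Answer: sqrt(68745882592833753835)/34055945 ≈ 243.46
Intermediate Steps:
sqrt((-86020/(-88457) + (-198 - 18*(-5)*195)/((55*(-198 + 149)))) + 59279) = sqrt((-86020*(-1/88457) + (-198 + 90*195)/((55*(-49)))) + 59279) = sqrt((86020/88457 + (-198 + 17550)/(-2695)) + 59279) = sqrt((86020/88457 + 17352*(-1/2695)) + 59279) = sqrt((86020/88457 - 17352/2695) + 59279) = sqrt(-1303081964/238391615 + 59279) = sqrt(14130313463621/238391615) = sqrt(68745882592833753835)/34055945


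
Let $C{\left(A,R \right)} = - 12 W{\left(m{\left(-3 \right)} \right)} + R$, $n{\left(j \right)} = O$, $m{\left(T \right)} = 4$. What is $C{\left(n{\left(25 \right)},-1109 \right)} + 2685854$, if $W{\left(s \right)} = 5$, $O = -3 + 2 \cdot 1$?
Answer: $2684685$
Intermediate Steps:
$O = -1$ ($O = -3 + 2 = -1$)
$n{\left(j \right)} = -1$
$C{\left(A,R \right)} = -60 + R$ ($C{\left(A,R \right)} = \left(-12\right) 5 + R = -60 + R$)
$C{\left(n{\left(25 \right)},-1109 \right)} + 2685854 = \left(-60 - 1109\right) + 2685854 = -1169 + 2685854 = 2684685$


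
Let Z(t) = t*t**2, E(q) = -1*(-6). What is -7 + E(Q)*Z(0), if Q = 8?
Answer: -7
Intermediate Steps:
E(q) = 6
Z(t) = t**3
-7 + E(Q)*Z(0) = -7 + 6*0**3 = -7 + 6*0 = -7 + 0 = -7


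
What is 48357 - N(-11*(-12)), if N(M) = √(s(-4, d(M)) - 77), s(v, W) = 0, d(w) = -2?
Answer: 48357 - I*√77 ≈ 48357.0 - 8.775*I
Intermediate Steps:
N(M) = I*√77 (N(M) = √(0 - 77) = √(-77) = I*√77)
48357 - N(-11*(-12)) = 48357 - I*√77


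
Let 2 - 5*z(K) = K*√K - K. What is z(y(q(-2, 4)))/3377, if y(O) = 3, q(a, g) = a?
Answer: 1/3377 - 3*√3/16885 ≈ -1.1617e-5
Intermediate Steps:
z(K) = ⅖ - K^(3/2)/5 + K/5 (z(K) = ⅖ - (K*√K - K)/5 = ⅖ - (K^(3/2) - K)/5 = ⅖ + (-K^(3/2)/5 + K/5) = ⅖ - K^(3/2)/5 + K/5)
z(y(q(-2, 4)))/3377 = (⅖ - 3*√3/5 + (⅕)*3)/3377 = (⅖ - 3*√3/5 + ⅗)*(1/3377) = (1 - 3*√3/5)*(1/3377) = 1/3377 - 3*√3/16885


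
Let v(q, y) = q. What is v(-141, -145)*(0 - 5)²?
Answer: -3525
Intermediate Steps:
v(-141, -145)*(0 - 5)² = -141*(0 - 5)² = -141*(-5)² = -141*25 = -3525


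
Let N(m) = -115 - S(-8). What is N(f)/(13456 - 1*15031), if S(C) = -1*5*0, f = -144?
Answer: 23/315 ≈ 0.073016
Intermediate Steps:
S(C) = 0 (S(C) = -5*0 = 0)
N(m) = -115 (N(m) = -115 - 1*0 = -115 + 0 = -115)
N(f)/(13456 - 1*15031) = -115/(13456 - 1*15031) = -115/(13456 - 15031) = -115/(-1575) = -115*(-1/1575) = 23/315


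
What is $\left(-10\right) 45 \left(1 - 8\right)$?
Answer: $3150$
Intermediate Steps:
$\left(-10\right) 45 \left(1 - 8\right) = \left(-450\right) \left(-7\right) = 3150$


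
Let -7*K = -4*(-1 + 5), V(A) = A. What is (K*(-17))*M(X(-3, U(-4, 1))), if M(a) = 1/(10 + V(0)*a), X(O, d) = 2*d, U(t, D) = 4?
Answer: -136/35 ≈ -3.8857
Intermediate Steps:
K = 16/7 (K = -(-4)*(-1 + 5)/7 = -(-4)*4/7 = -⅐*(-16) = 16/7 ≈ 2.2857)
M(a) = ⅒ (M(a) = 1/(10 + 0*a) = 1/(10 + 0) = 1/10 = ⅒)
(K*(-17))*M(X(-3, U(-4, 1))) = ((16/7)*(-17))*(⅒) = -272/7*⅒ = -136/35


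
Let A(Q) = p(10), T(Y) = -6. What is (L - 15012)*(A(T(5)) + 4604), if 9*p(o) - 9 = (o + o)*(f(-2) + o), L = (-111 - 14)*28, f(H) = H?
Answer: -770191760/9 ≈ -8.5577e+7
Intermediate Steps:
L = -3500 (L = -125*28 = -3500)
p(o) = 1 + 2*o*(-2 + o)/9 (p(o) = 1 + ((o + o)*(-2 + o))/9 = 1 + ((2*o)*(-2 + o))/9 = 1 + (2*o*(-2 + o))/9 = 1 + 2*o*(-2 + o)/9)
A(Q) = 169/9 (A(Q) = 1 - 4/9*10 + (2/9)*10² = 1 - 40/9 + (2/9)*100 = 1 - 40/9 + 200/9 = 169/9)
(L - 15012)*(A(T(5)) + 4604) = (-3500 - 15012)*(169/9 + 4604) = -18512*41605/9 = -770191760/9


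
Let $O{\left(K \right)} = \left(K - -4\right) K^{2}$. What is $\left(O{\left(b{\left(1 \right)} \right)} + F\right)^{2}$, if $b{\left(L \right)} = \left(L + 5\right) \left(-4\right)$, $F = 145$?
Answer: $129390625$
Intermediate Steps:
$b{\left(L \right)} = -20 - 4 L$ ($b{\left(L \right)} = \left(5 + L\right) \left(-4\right) = -20 - 4 L$)
$O{\left(K \right)} = K^{2} \left(4 + K\right)$ ($O{\left(K \right)} = \left(K + 4\right) K^{2} = \left(4 + K\right) K^{2} = K^{2} \left(4 + K\right)$)
$\left(O{\left(b{\left(1 \right)} \right)} + F\right)^{2} = \left(\left(-20 - 4\right)^{2} \left(4 - 24\right) + 145\right)^{2} = \left(\left(-24\right)^{2} \left(4 - 24\right) + 145\right)^{2} = \left(576 \left(-20\right) + 145\right)^{2} = \left(-11520 + 145\right)^{2} = \left(-11375\right)^{2} = 129390625$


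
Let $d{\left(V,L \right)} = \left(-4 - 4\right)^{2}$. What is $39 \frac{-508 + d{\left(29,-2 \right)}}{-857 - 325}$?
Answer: $\frac{2886}{197} \approx 14.65$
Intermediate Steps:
$d{\left(V,L \right)} = 64$ ($d{\left(V,L \right)} = \left(-8\right)^{2} = 64$)
$39 \frac{-508 + d{\left(29,-2 \right)}}{-857 - 325} = 39 \frac{-508 + 64}{-857 - 325} = 39 \left(- \frac{444}{-1182}\right) = 39 \left(\left(-444\right) \left(- \frac{1}{1182}\right)\right) = 39 \cdot \frac{74}{197} = \frac{2886}{197}$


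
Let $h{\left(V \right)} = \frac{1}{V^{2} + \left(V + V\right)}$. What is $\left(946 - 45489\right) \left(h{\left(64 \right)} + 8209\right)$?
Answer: $- \frac{1544520373631}{4224} \approx -3.6565 \cdot 10^{8}$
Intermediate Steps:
$h{\left(V \right)} = \frac{1}{V^{2} + 2 V}$
$\left(946 - 45489\right) \left(h{\left(64 \right)} + 8209\right) = \left(946 - 45489\right) \left(\frac{1}{64 \left(2 + 64\right)} + 8209\right) = - 44543 \left(\frac{1}{64 \cdot 66} + 8209\right) = - 44543 \left(\frac{1}{64} \cdot \frac{1}{66} + 8209\right) = - 44543 \left(\frac{1}{4224} + 8209\right) = \left(-44543\right) \frac{34674817}{4224} = - \frac{1544520373631}{4224}$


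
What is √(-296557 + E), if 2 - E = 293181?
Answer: 2*I*√147434 ≈ 767.94*I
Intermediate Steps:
E = -293179 (E = 2 - 1*293181 = 2 - 293181 = -293179)
√(-296557 + E) = √(-296557 - 293179) = √(-589736) = 2*I*√147434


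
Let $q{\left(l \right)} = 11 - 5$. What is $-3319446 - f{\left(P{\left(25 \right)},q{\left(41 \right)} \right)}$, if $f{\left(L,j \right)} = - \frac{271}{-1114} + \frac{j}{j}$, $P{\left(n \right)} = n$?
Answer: $- \frac{3697864229}{1114} \approx -3.3194 \cdot 10^{6}$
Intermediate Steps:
$q{\left(l \right)} = 6$
$f{\left(L,j \right)} = \frac{1385}{1114}$ ($f{\left(L,j \right)} = \left(-271\right) \left(- \frac{1}{1114}\right) + 1 = \frac{271}{1114} + 1 = \frac{1385}{1114}$)
$-3319446 - f{\left(P{\left(25 \right)},q{\left(41 \right)} \right)} = -3319446 - \frac{1385}{1114} = - \frac{3697864229}{1114}$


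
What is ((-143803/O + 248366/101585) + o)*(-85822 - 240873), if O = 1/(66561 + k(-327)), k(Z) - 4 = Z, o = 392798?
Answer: 63220702262991555466/20317 ≈ 3.1117e+15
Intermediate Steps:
k(Z) = 4 + Z
O = 1/66238 (O = 1/(66561 + (4 - 327)) = 1/(66561 - 323) = 1/66238 ≈ 1.5097e-5)
((-143803/O + 248366/101585) + o)*(-85822 - 240873) = ((-143803/1/66238 + 248366/101585) + 392798)*(-85822 - 240873) = ((-143803*66238 + 248366*(1/101585)) + 392798)*(-326695) = ((-9525223114 + 248366/101585) + 392798)*(-326695) = (-967619789787324/101585 + 392798)*(-326695) = -967579887402494/101585*(-326695) = 63220702262991555466/20317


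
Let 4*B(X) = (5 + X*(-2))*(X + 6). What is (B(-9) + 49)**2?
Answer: 16129/16 ≈ 1008.1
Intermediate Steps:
B(X) = (5 - 2*X)*(6 + X)/4 (B(X) = ((5 + X*(-2))*(X + 6))/4 = ((5 - 2*X)*(6 + X))/4 = (5 - 2*X)*(6 + X)/4)
(B(-9) + 49)**2 = ((15/2 - 7/4*(-9) - 1/2*(-9)**2) + 49)**2 = ((15/2 + 63/4 - 1/2*81) + 49)**2 = ((15/2 + 63/4 - 81/2) + 49)**2 = (-69/4 + 49)**2 = (127/4)**2 = 16129/16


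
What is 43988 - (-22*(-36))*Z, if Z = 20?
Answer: 28148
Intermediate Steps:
43988 - (-22*(-36))*Z = 43988 - (-22*(-36))*20 = 43988 - 792*20 = 43988 - 1*15840 = 43988 - 15840 = 28148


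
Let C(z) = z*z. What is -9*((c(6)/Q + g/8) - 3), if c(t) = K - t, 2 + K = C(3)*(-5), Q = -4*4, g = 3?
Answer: -99/16 ≈ -6.1875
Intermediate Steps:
Q = -16
C(z) = z²
K = -47 (K = -2 + 3²*(-5) = -2 + 9*(-5) = -2 - 45 = -47)
c(t) = -47 - t
-9*((c(6)/Q + g/8) - 3) = -9*(((-47 - 1*6)/(-16) + 3/8) - 3) = -9*(((-47 - 6)*(-1/16) + 3*(⅛)) - 3) = -9*((-53*(-1/16) + 3/8) - 3) = -9*((53/16 + 3/8) - 3) = -9*(59/16 - 3) = -9*11/16 = -99/16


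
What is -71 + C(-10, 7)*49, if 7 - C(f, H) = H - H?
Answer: 272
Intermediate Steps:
C(f, H) = 7 (C(f, H) = 7 - (H - H) = 7 - 1*0 = 7 + 0 = 7)
-71 + C(-10, 7)*49 = -71 + 7*49 = -71 + 343 = 272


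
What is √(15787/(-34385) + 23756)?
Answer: √53094227745/1495 ≈ 154.13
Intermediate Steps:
√(15787/(-34385) + 23756) = √(15787*(-1/34385) + 23756) = √(-15787/34385 + 23756) = √(816834273/34385) = √53094227745/1495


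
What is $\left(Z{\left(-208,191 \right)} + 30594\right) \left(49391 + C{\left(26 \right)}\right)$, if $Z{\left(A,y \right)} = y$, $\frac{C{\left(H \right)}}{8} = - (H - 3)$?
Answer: $1514837495$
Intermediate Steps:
$C{\left(H \right)} = 24 - 8 H$ ($C{\left(H \right)} = 8 \left(- (H - 3)\right) = 8 \left(- (-3 + H)\right) = 8 \left(3 - H\right) = 24 - 8 H$)
$\left(Z{\left(-208,191 \right)} + 30594\right) \left(49391 + C{\left(26 \right)}\right) = \left(191 + 30594\right) \left(49391 + \left(24 - 208\right)\right) = 30785 \left(49391 + \left(24 - 208\right)\right) = 30785 \left(49391 - 184\right) = 30785 \cdot 49207 = 1514837495$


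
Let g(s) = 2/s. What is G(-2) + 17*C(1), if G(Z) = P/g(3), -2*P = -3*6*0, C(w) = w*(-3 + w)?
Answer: -34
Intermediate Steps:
P = 0 (P = -(-3*6)*0/2 = -(-9)*0 = -1/2*0 = 0)
G(Z) = 0 (G(Z) = 0/((2/3)) = 0/((2*(1/3))) = 0/(2/3) = 0*(3/2) = 0)
G(-2) + 17*C(1) = 0 + 17*(1*(-3 + 1)) = 0 + 17*(1*(-2)) = 0 + 17*(-2) = 0 - 34 = -34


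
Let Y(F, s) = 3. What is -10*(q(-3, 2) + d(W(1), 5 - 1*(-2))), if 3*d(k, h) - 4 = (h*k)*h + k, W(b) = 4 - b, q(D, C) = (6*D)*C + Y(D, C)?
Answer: -550/3 ≈ -183.33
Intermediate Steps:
q(D, C) = 3 + 6*C*D (q(D, C) = (6*D)*C + 3 = 6*C*D + 3 = 3 + 6*C*D)
d(k, h) = 4/3 + k/3 + k*h²/3 (d(k, h) = 4/3 + ((h*k)*h + k)/3 = 4/3 + (k*h² + k)/3 = 4/3 + (k + k*h²)/3 = 4/3 + (k/3 + k*h²/3) = 4/3 + k/3 + k*h²/3)
-10*(q(-3, 2) + d(W(1), 5 - 1*(-2))) = -10*((3 + 6*2*(-3)) + (4/3 + (4 - 1*1)/3 + (4 - 1*1)*(5 - 1*(-2))²/3)) = -10*((3 - 36) + (4/3 + (4 - 1)/3 + (4 - 1)*(5 + 2)²/3)) = -10*(-33 + (4/3 + (⅓)*3 + (⅓)*3*7²)) = -10*(-33 + (4/3 + 1 + (⅓)*3*49)) = -10*(-33 + (4/3 + 1 + 49)) = -10*(-33 + 154/3) = -10*55/3 = -550/3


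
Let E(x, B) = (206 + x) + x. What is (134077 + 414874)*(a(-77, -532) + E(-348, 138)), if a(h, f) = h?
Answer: -311255217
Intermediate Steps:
E(x, B) = 206 + 2*x
(134077 + 414874)*(a(-77, -532) + E(-348, 138)) = (134077 + 414874)*(-77 + (206 + 2*(-348))) = 548951*(-77 + (206 - 696)) = 548951*(-77 - 490) = 548951*(-567) = -311255217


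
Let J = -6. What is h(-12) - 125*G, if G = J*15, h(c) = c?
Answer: 11238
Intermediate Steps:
G = -90 (G = -6*15 = -90)
h(-12) - 125*G = -12 - 125*(-90) = -12 + 11250 = 11238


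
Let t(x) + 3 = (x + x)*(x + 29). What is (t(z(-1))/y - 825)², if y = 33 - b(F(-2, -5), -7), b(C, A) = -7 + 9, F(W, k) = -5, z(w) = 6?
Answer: 632924964/961 ≈ 6.5861e+5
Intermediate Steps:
t(x) = -3 + 2*x*(29 + x) (t(x) = -3 + (x + x)*(x + 29) = -3 + (2*x)*(29 + x) = -3 + 2*x*(29 + x))
b(C, A) = 2
y = 31 (y = 33 - 1*2 = 33 - 2 = 31)
(t(z(-1))/y - 825)² = ((-3 + 2*6² + 58*6)/31 - 825)² = ((-3 + 2*36 + 348)*(1/31) - 825)² = ((-3 + 72 + 348)*(1/31) - 825)² = (417*(1/31) - 825)² = (417/31 - 825)² = (-25158/31)² = 632924964/961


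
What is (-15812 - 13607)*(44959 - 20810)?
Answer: -710439431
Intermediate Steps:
(-15812 - 13607)*(44959 - 20810) = -29419*24149 = -710439431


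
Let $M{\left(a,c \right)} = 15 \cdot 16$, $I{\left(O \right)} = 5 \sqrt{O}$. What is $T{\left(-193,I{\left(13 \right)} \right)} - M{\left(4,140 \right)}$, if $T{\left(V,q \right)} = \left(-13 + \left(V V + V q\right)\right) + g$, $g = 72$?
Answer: $37068 - 965 \sqrt{13} \approx 33589.0$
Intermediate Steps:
$M{\left(a,c \right)} = 240$
$T{\left(V,q \right)} = 59 + V^{2} + V q$ ($T{\left(V,q \right)} = \left(-13 + \left(V V + V q\right)\right) + 72 = \left(-13 + \left(V^{2} + V q\right)\right) + 72 = \left(-13 + V^{2} + V q\right) + 72 = 59 + V^{2} + V q$)
$T{\left(-193,I{\left(13 \right)} \right)} - M{\left(4,140 \right)} = \left(59 + \left(-193\right)^{2} - 193 \cdot 5 \sqrt{13}\right) - 240 = \left(59 + 37249 - 965 \sqrt{13}\right) - 240 = \left(37308 - 965 \sqrt{13}\right) - 240 = 37068 - 965 \sqrt{13}$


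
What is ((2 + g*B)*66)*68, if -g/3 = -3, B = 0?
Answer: 8976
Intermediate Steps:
g = 9 (g = -3*(-3) = 9)
((2 + g*B)*66)*68 = ((2 + 9*0)*66)*68 = ((2 + 0)*66)*68 = (2*66)*68 = 132*68 = 8976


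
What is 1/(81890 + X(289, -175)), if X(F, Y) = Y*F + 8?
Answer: 1/31323 ≈ 3.1925e-5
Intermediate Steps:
X(F, Y) = 8 + F*Y (X(F, Y) = F*Y + 8 = 8 + F*Y)
1/(81890 + X(289, -175)) = 1/(81890 + (8 + 289*(-175))) = 1/(81890 + (8 - 50575)) = 1/(81890 - 50567) = 1/31323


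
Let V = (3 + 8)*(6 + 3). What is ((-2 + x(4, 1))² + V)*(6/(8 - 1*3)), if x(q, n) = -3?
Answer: 744/5 ≈ 148.80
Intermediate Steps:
V = 99 (V = 11*9 = 99)
((-2 + x(4, 1))² + V)*(6/(8 - 1*3)) = ((-2 - 3)² + 99)*(6/(8 - 1*3)) = ((-5)² + 99)*(6/(8 - 3)) = (25 + 99)*(6/5) = 124*(6*(⅕)) = 124*(6/5) = 744/5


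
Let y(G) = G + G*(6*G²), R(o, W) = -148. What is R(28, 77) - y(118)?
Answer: -9858458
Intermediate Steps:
y(G) = G + 6*G³
R(28, 77) - y(118) = -148 - (118 + 6*118³) = -148 - (118 + 6*1643032) = -148 - (118 + 9858192) = -148 - 1*9858310 = -148 - 9858310 = -9858458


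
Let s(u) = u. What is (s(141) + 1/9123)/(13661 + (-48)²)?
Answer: 1286344/145648695 ≈ 0.0088318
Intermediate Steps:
(s(141) + 1/9123)/(13661 + (-48)²) = (141 + 1/9123)/(13661 + (-48)²) = (141 + 1/9123)/(13661 + 2304) = (1286344/9123)/15965 = (1286344/9123)*(1/15965) = 1286344/145648695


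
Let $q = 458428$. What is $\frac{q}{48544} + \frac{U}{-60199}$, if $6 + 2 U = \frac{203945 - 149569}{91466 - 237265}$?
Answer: $\frac{734774291743}{77806511144} \approx 9.4436$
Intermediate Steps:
$U = - \frac{464585}{145799}$ ($U = -3 + \frac{\left(203945 - 149569\right) \frac{1}{91466 - 237265}}{2} = -3 + \frac{54376 \frac{1}{-145799}}{2} = -3 + \frac{54376 \left(- \frac{1}{145799}\right)}{2} = -3 + \frac{1}{2} \left(- \frac{54376}{145799}\right) = -3 - \frac{27188}{145799} = - \frac{464585}{145799} \approx -3.1865$)
$\frac{q}{48544} + \frac{U}{-60199} = \frac{458428}{48544} - \frac{464585}{145799 \left(-60199\right)} = 458428 \cdot \frac{1}{48544} - - \frac{464585}{8776954001} = \frac{114607}{12136} + \frac{464585}{8776954001} = \frac{734774291743}{77806511144}$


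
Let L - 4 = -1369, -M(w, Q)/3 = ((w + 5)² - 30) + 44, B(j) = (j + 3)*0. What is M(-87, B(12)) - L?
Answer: -18849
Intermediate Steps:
B(j) = 0 (B(j) = (3 + j)*0 = 0)
M(w, Q) = -42 - 3*(5 + w)² (M(w, Q) = -3*(((w + 5)² - 30) + 44) = -3*(((5 + w)² - 30) + 44) = -3*((-30 + (5 + w)²) + 44) = -3*(14 + (5 + w)²) = -42 - 3*(5 + w)²)
L = -1365 (L = 4 - 1369 = -1365)
M(-87, B(12)) - L = (-42 - 3*(5 - 87)²) - 1*(-1365) = (-42 - 3*(-82)²) + 1365 = (-42 - 3*6724) + 1365 = (-42 - 20172) + 1365 = -20214 + 1365 = -18849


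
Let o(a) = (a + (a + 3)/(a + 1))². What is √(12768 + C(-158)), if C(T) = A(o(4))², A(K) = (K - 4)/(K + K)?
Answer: √27142150393/1458 ≈ 113.00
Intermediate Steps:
o(a) = (a + (3 + a)/(1 + a))²
A(K) = (-4 + K)/(2*K) (A(K) = (-4 + K)/((2*K)) = (-4 + K)*(1/(2*K)) = (-4 + K)/(2*K))
C(T) = 395641/2125764 (C(T) = ((-4 + (3 + 4² + 2*4)²/(1 + 4)²)/(2*(((3 + 4² + 2*4)²/(1 + 4)²))))² = ((-4 + (3 + 16 + 8)²/5²)/(2*(((3 + 16 + 8)²/5²))))² = ((-4 + (1/25)*27²)/(2*(((1/25)*27²))))² = ((-4 + (1/25)*729)/(2*(((1/25)*729))))² = ((-4 + 729/25)/(2*(729/25)))² = ((½)*(25/729)*(629/25))² = (629/1458)² = 395641/2125764)
√(12768 + C(-158)) = √(12768 + 395641/2125764) = √(27142150393/2125764) = √27142150393/1458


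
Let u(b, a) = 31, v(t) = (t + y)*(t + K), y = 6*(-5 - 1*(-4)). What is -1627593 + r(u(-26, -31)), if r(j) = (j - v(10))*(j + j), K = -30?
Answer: -1620711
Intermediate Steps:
y = -6 (y = 6*(-5 + 4) = 6*(-1) = -6)
v(t) = (-30 + t)*(-6 + t) (v(t) = (t - 6)*(t - 30) = (-6 + t)*(-30 + t) = (-30 + t)*(-6 + t))
r(j) = 2*j*(80 + j) (r(j) = (j - (180 + 10² - 36*10))*(j + j) = (j - (180 + 100 - 360))*(2*j) = (j - 1*(-80))*(2*j) = (j + 80)*(2*j) = (80 + j)*(2*j) = 2*j*(80 + j))
-1627593 + r(u(-26, -31)) = -1627593 + 2*31*(80 + 31) = -1627593 + 2*31*111 = -1627593 + 6882 = -1620711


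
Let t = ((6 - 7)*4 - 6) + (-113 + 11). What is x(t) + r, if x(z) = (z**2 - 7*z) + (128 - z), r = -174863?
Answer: -161295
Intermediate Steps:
t = -112 (t = (-1*4 - 6) - 102 = (-4 - 6) - 102 = -10 - 102 = -112)
x(z) = 128 + z**2 - 8*z
x(t) + r = (128 + (-112)**2 - 8*(-112)) - 174863 = (128 + 12544 + 896) - 174863 = 13568 - 174863 = -161295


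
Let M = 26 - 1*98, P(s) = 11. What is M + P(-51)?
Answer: -61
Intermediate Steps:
M = -72 (M = 26 - 98 = -72)
M + P(-51) = -72 + 11 = -61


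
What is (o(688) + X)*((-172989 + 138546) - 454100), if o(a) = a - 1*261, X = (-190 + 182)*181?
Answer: 498802403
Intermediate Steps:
X = -1448 (X = -8*181 = -1448)
o(a) = -261 + a (o(a) = a - 261 = -261 + a)
(o(688) + X)*((-172989 + 138546) - 454100) = ((-261 + 688) - 1448)*((-172989 + 138546) - 454100) = (427 - 1448)*(-34443 - 454100) = -1021*(-488543) = 498802403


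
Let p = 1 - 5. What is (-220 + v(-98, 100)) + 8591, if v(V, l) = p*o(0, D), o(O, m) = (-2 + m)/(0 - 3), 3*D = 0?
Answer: 25105/3 ≈ 8368.3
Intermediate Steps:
D = 0 (D = (⅓)*0 = 0)
p = -4
o(O, m) = ⅔ - m/3 (o(O, m) = (-2 + m)/(-3) = (-2 + m)*(-⅓) = ⅔ - m/3)
v(V, l) = -8/3 (v(V, l) = -4*(⅔ - ⅓*0) = -4*(⅔ + 0) = -4*⅔ = -8/3)
(-220 + v(-98, 100)) + 8591 = (-220 - 8/3) + 8591 = -668/3 + 8591 = 25105/3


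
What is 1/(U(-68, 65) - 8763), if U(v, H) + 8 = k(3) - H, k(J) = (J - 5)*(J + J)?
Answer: -1/8848 ≈ -0.00011302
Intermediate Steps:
k(J) = 2*J*(-5 + J) (k(J) = (-5 + J)*(2*J) = 2*J*(-5 + J))
U(v, H) = -20 - H (U(v, H) = -8 + (2*3*(-5 + 3) - H) = -8 + (2*3*(-2) - H) = -8 + (-12 - H) = -20 - H)
1/(U(-68, 65) - 8763) = 1/((-20 - 1*65) - 8763) = 1/((-20 - 65) - 8763) = 1/(-85 - 8763) = 1/(-8848) = -1/8848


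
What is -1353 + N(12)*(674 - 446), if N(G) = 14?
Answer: 1839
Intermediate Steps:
-1353 + N(12)*(674 - 446) = -1353 + 14*(674 - 446) = -1353 + 14*228 = -1353 + 3192 = 1839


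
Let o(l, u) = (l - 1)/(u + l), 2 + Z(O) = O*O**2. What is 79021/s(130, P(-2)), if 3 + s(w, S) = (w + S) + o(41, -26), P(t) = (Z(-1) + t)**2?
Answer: 237063/464 ≈ 510.91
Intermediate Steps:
Z(O) = -2 + O**3 (Z(O) = -2 + O*O**2 = -2 + O**3)
P(t) = (-3 + t)**2 (P(t) = ((-2 + (-1)**3) + t)**2 = ((-2 - 1) + t)**2 = (-3 + t)**2)
o(l, u) = (-1 + l)/(l + u)
s(w, S) = -1/3 + S + w (s(w, S) = -3 + ((w + S) + (-1 + 41)/(41 - 26)) = -3 + ((S + w) + 40/15) = -3 + ((S + w) + (1/15)*40) = -3 + ((S + w) + 8/3) = -3 + (8/3 + S + w) = -1/3 + S + w)
79021/s(130, P(-2)) = 79021/(-1/3 + (3 - 1*(-2))**2 + 130) = 79021/(-1/3 + (3 + 2)**2 + 130) = 79021/(-1/3 + 5**2 + 130) = 79021/(-1/3 + 25 + 130) = 79021/(464/3) = 79021*(3/464) = 237063/464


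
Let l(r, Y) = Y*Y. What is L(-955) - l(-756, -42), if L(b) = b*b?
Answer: 910261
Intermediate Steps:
L(b) = b**2
l(r, Y) = Y**2
L(-955) - l(-756, -42) = (-955)**2 - 1*(-42)**2 = 912025 - 1*1764 = 912025 - 1764 = 910261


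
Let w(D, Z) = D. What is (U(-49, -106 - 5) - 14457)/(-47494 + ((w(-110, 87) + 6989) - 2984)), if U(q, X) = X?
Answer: 4856/14533 ≈ 0.33414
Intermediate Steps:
(U(-49, -106 - 5) - 14457)/(-47494 + ((w(-110, 87) + 6989) - 2984)) = ((-106 - 5) - 14457)/(-47494 + ((-110 + 6989) - 2984)) = (-111 - 14457)/(-47494 + (6879 - 2984)) = -14568/(-47494 + 3895) = -14568/(-43599) = -14568*(-1/43599) = 4856/14533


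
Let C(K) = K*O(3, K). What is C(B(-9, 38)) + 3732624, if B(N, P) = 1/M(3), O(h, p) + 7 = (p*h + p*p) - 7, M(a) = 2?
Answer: 29860943/8 ≈ 3.7326e+6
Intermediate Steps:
O(h, p) = -14 + p² + h*p (O(h, p) = -7 + ((p*h + p*p) - 7) = -7 + ((h*p + p²) - 7) = -7 + ((p² + h*p) - 7) = -7 + (-7 + p² + h*p) = -14 + p² + h*p)
B(N, P) = ½ (B(N, P) = 1/2 = ½)
C(K) = K*(-14 + K² + 3*K)
C(B(-9, 38)) + 3732624 = (-14 + (½)² + 3*(½))/2 + 3732624 = (-14 + ¼ + 3/2)/2 + 3732624 = (½)*(-49/4) + 3732624 = -49/8 + 3732624 = 29860943/8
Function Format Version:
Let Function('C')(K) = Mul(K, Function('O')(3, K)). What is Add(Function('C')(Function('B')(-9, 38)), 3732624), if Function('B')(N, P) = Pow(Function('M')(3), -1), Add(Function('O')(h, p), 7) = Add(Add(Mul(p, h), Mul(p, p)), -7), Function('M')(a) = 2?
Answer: Rational(29860943, 8) ≈ 3.7326e+6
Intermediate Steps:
Function('O')(h, p) = Add(-14, Pow(p, 2), Mul(h, p)) (Function('O')(h, p) = Add(-7, Add(Add(Mul(p, h), Mul(p, p)), -7)) = Add(-7, Add(Add(Mul(h, p), Pow(p, 2)), -7)) = Add(-7, Add(Add(Pow(p, 2), Mul(h, p)), -7)) = Add(-7, Add(-7, Pow(p, 2), Mul(h, p))) = Add(-14, Pow(p, 2), Mul(h, p)))
Function('B')(N, P) = Rational(1, 2) (Function('B')(N, P) = Pow(2, -1) = Rational(1, 2))
Function('C')(K) = Mul(K, Add(-14, Pow(K, 2), Mul(3, K)))
Add(Function('C')(Function('B')(-9, 38)), 3732624) = Add(Mul(Rational(1, 2), Add(-14, Pow(Rational(1, 2), 2), Mul(3, Rational(1, 2)))), 3732624) = Add(Mul(Rational(1, 2), Add(-14, Rational(1, 4), Rational(3, 2))), 3732624) = Add(Mul(Rational(1, 2), Rational(-49, 4)), 3732624) = Add(Rational(-49, 8), 3732624) = Rational(29860943, 8)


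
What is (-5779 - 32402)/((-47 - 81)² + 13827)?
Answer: -38181/30211 ≈ -1.2638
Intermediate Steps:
(-5779 - 32402)/((-47 - 81)² + 13827) = -38181/((-128)² + 13827) = -38181/(16384 + 13827) = -38181/30211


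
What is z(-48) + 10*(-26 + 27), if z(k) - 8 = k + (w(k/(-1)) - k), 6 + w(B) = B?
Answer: 60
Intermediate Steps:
w(B) = -6 + B
z(k) = 2 - k (z(k) = 8 + (k + ((-6 + k/(-1)) - k)) = 8 + (k + ((-6 + k*(-1)) - k)) = 8 + (k + ((-6 - k) - k)) = 8 + (k + (-6 - 2*k)) = 8 + (-6 - k) = 2 - k)
z(-48) + 10*(-26 + 27) = (2 - 1*(-48)) + 10*(-26 + 27) = (2 + 48) + 10*1 = 50 + 10 = 60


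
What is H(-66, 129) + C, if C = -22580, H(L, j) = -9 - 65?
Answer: -22654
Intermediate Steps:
H(L, j) = -74
H(-66, 129) + C = -74 - 22580 = -22654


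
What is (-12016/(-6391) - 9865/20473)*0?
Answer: 0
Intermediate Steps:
(-12016/(-6391) - 9865/20473)*0 = (-12016*(-1/6391) - 9865*1/20473)*0 = (12016/6391 - 9865/20473)*0 = (182956353/130842943)*0 = 0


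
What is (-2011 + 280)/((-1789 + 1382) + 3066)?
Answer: -1731/2659 ≈ -0.65100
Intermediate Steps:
(-2011 + 280)/((-1789 + 1382) + 3066) = -1731/(-407 + 3066) = -1731/2659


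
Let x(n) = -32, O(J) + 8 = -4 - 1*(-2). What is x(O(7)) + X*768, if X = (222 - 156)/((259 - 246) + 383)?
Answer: 96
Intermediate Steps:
O(J) = -10 (O(J) = -8 + (-4 - 1*(-2)) = -8 + (-4 + 2) = -8 - 2 = -10)
X = ⅙ (X = 66/(13 + 383) = 66/396 = 66*(1/396) = ⅙ ≈ 0.16667)
x(O(7)) + X*768 = -32 + (⅙)*768 = -32 + 128 = 96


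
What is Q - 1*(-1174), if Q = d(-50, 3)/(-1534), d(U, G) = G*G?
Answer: 1800907/1534 ≈ 1174.0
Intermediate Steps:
d(U, G) = G²
Q = -9/1534 (Q = 3²/(-1534) = 9*(-1/1534) = -9/1534 ≈ -0.0058670)
Q - 1*(-1174) = -9/1534 - 1*(-1174) = -9/1534 + 1174 = 1800907/1534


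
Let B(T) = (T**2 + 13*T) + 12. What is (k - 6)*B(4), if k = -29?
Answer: -2800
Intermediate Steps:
B(T) = 12 + T**2 + 13*T
(k - 6)*B(4) = (-29 - 6)*(12 + 4**2 + 13*4) = -35*(12 + 16 + 52) = -35*80 = -2800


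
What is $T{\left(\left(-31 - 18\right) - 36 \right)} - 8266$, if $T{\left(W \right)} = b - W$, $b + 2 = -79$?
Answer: $-8262$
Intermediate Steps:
$b = -81$ ($b = -2 - 79 = -81$)
$T{\left(W \right)} = -81 - W$
$T{\left(\left(-31 - 18\right) - 36 \right)} - 8266 = \left(-81 - \left(\left(-31 - 18\right) - 36\right)\right) - 8266 = \left(-81 - \left(-49 - 36\right)\right) - 8266 = \left(-81 - -85\right) - 8266 = \left(-81 + 85\right) - 8266 = 4 - 8266 = -8262$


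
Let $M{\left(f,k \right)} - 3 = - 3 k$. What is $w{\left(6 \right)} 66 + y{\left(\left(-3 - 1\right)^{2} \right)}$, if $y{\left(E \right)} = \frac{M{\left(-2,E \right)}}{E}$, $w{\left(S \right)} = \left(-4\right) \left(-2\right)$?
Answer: $\frac{8403}{16} \approx 525.19$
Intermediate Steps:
$w{\left(S \right)} = 8$
$M{\left(f,k \right)} = 3 - 3 k$
$y{\left(E \right)} = \frac{3 - 3 E}{E}$
$w{\left(6 \right)} 66 + y{\left(\left(-3 - 1\right)^{2} \right)} = 8 \cdot 66 - \left(3 - \frac{3}{\left(-3 - 1\right)^{2}}\right) = 528 - \left(3 - \frac{3}{\left(-4\right)^{2}}\right) = 528 - \left(3 - \frac{3}{16}\right) = 528 + \left(-3 + 3 \cdot \frac{1}{16}\right) = 528 + \left(-3 + \frac{3}{16}\right) = 528 - \frac{45}{16} = \frac{8403}{16}$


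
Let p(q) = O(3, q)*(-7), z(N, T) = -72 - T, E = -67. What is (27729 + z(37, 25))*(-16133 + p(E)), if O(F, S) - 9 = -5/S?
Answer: -29985334544/67 ≈ -4.4754e+8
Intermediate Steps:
O(F, S) = 9 - 5/S
p(q) = -63 + 35/q (p(q) = (9 - 5/q)*(-7) = -63 + 35/q)
(27729 + z(37, 25))*(-16133 + p(E)) = (27729 + (-72 - 1*25))*(-16133 + (-63 + 35/(-67))) = (27729 + (-72 - 25))*(-16133 + (-63 + 35*(-1/67))) = (27729 - 97)*(-16133 + (-63 - 35/67)) = 27632*(-16133 - 4256/67) = 27632*(-1085167/67) = -29985334544/67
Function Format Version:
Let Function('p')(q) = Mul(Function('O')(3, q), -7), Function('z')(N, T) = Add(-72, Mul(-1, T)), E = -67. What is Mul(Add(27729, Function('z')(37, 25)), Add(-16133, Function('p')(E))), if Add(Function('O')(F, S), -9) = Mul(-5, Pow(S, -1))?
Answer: Rational(-29985334544, 67) ≈ -4.4754e+8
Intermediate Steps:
Function('O')(F, S) = Add(9, Mul(-5, Pow(S, -1)))
Function('p')(q) = Add(-63, Mul(35, Pow(q, -1))) (Function('p')(q) = Mul(Add(9, Mul(-5, Pow(q, -1))), -7) = Add(-63, Mul(35, Pow(q, -1))))
Mul(Add(27729, Function('z')(37, 25)), Add(-16133, Function('p')(E))) = Mul(Add(27729, Add(-72, Mul(-1, 25))), Add(-16133, Add(-63, Mul(35, Pow(-67, -1))))) = Mul(Add(27729, Add(-72, -25)), Add(-16133, Add(-63, Mul(35, Rational(-1, 67))))) = Mul(Add(27729, -97), Add(-16133, Add(-63, Rational(-35, 67)))) = Mul(27632, Add(-16133, Rational(-4256, 67))) = Mul(27632, Rational(-1085167, 67)) = Rational(-29985334544, 67)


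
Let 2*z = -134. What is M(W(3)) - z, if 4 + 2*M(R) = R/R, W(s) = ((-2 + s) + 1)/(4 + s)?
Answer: 131/2 ≈ 65.500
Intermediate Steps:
z = -67 (z = (½)*(-134) = -67)
W(s) = (-1 + s)/(4 + s)
M(R) = -3/2 (M(R) = -2 + (R/R)/2 = -2 + (½)*1 = -2 + ½ = -3/2)
M(W(3)) - z = -3/2 - 1*(-67) = -3/2 + 67 = 131/2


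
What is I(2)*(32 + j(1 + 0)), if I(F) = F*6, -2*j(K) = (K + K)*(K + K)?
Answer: 360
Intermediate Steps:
j(K) = -2*K² (j(K) = -(K + K)*(K + K)/2 = -2*K*2*K/2 = -2*K²)
I(F) = 6*F
I(2)*(32 + j(1 + 0)) = (6*2)*(32 - 2*(1 + 0)²) = 12*(32 - 2*1²) = 12*(32 - 2*1) = 12*(32 - 2) = 12*30 = 360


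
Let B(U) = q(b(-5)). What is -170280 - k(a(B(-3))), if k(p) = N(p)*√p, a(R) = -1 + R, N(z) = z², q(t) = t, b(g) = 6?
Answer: -170280 - 25*√5 ≈ -1.7034e+5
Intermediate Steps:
B(U) = 6
k(p) = p^(5/2) (k(p) = p²*√p = p^(5/2))
-170280 - k(a(B(-3))) = -170280 - (-1 + 6)^(5/2) = -170280 - 5^(5/2) = -170280 - 25*√5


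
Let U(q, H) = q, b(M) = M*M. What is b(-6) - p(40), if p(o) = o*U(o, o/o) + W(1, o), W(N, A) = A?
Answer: -1604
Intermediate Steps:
b(M) = M²
p(o) = o + o² (p(o) = o*o + o = o² + o = o + o²)
b(-6) - p(40) = (-6)² - 40*(1 + 40) = 36 - 40*41 = 36 - 1*1640 = 36 - 1640 = -1604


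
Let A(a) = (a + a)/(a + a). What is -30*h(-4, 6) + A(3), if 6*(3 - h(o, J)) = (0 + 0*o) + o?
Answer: -109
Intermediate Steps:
A(a) = 1 (A(a) = (2*a)/((2*a)) = (2*a)*(1/(2*a)) = 1)
h(o, J) = 3 - o/6 (h(o, J) = 3 - ((0 + 0*o) + o)/6 = 3 - ((0 + 0) + o)/6 = 3 - (0 + o)/6 = 3 - o/6)
-30*h(-4, 6) + A(3) = -30*(3 - ⅙*(-4)) + 1 = -30*(3 + ⅔) + 1 = -30*11/3 + 1 = -110 + 1 = -109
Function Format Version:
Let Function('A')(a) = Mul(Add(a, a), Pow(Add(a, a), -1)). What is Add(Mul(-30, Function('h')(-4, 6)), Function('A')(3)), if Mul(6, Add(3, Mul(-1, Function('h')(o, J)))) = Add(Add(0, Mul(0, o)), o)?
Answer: -109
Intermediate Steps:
Function('A')(a) = 1 (Function('A')(a) = Mul(Mul(2, a), Pow(Mul(2, a), -1)) = Mul(Mul(2, a), Mul(Rational(1, 2), Pow(a, -1))) = 1)
Function('h')(o, J) = Add(3, Mul(Rational(-1, 6), o)) (Function('h')(o, J) = Add(3, Mul(Rational(-1, 6), Add(Add(0, Mul(0, o)), o))) = Add(3, Mul(Rational(-1, 6), Add(Add(0, 0), o))) = Add(3, Mul(Rational(-1, 6), Add(0, o))) = Add(3, Mul(Rational(-1, 6), o)))
Add(Mul(-30, Function('h')(-4, 6)), Function('A')(3)) = Add(Mul(-30, Add(3, Mul(Rational(-1, 6), -4))), 1) = Add(Mul(-30, Add(3, Rational(2, 3))), 1) = Add(Mul(-30, Rational(11, 3)), 1) = Add(-110, 1) = -109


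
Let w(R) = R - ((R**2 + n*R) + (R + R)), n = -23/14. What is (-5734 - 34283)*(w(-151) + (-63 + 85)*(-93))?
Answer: 13974616689/14 ≈ 9.9819e+8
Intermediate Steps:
n = -23/14 (n = -23*1/14 = -23/14 ≈ -1.6429)
w(R) = -R**2 + 9*R/14 (w(R) = R - ((R**2 - 23*R/14) + (R + R)) = R - ((R**2 - 23*R/14) + 2*R) = R - (R**2 + 5*R/14) = R + (-R**2 - 5*R/14) = -R**2 + 9*R/14)
(-5734 - 34283)*(w(-151) + (-63 + 85)*(-93)) = (-5734 - 34283)*((1/14)*(-151)*(9 - 14*(-151)) + (-63 + 85)*(-93)) = -40017*((1/14)*(-151)*(9 + 2114) + 22*(-93)) = -40017*((1/14)*(-151)*2123 - 2046) = -40017*(-320573/14 - 2046) = -40017*(-349217/14) = 13974616689/14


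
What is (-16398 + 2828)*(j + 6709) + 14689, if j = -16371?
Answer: 131128029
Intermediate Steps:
(-16398 + 2828)*(j + 6709) + 14689 = (-16398 + 2828)*(-16371 + 6709) + 14689 = -13570*(-9662) + 14689 = 131113340 + 14689 = 131128029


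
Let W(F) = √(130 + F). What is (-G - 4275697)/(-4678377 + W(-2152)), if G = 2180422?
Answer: 10068052879621/7295737118717 + 6456119*I*√2022/21887211356151 ≈ 1.38 + 1.3264e-5*I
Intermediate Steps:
(-G - 4275697)/(-4678377 + W(-2152)) = (-1*2180422 - 4275697)/(-4678377 + √(130 - 2152)) = (-2180422 - 4275697)/(-4678377 + √(-2022)) = -6456119/(-4678377 + I*√2022)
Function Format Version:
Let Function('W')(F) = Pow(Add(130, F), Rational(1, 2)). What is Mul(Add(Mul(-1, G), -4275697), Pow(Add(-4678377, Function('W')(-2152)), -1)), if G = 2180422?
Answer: Add(Rational(10068052879621, 7295737118717), Mul(Rational(6456119, 21887211356151), I, Pow(2022, Rational(1, 2)))) ≈ Add(1.3800, Mul(1.3264e-5, I))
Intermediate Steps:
Mul(Add(Mul(-1, G), -4275697), Pow(Add(-4678377, Function('W')(-2152)), -1)) = Mul(Add(Mul(-1, 2180422), -4275697), Pow(Add(-4678377, Pow(Add(130, -2152), Rational(1, 2))), -1)) = Mul(Add(-2180422, -4275697), Pow(Add(-4678377, Pow(-2022, Rational(1, 2))), -1)) = Mul(-6456119, Pow(Add(-4678377, Mul(I, Pow(2022, Rational(1, 2)))), -1))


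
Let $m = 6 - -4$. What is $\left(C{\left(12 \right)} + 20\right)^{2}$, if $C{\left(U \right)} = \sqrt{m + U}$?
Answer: $\left(20 + \sqrt{22}\right)^{2} \approx 609.62$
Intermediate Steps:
$m = 10$ ($m = 6 + 4 = 10$)
$C{\left(U \right)} = \sqrt{10 + U}$
$\left(C{\left(12 \right)} + 20\right)^{2} = \left(\sqrt{10 + 12} + 20\right)^{2} = \left(\sqrt{22} + 20\right)^{2} = \left(20 + \sqrt{22}\right)^{2}$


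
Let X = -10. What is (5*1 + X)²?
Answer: 25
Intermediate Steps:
(5*1 + X)² = (5*1 - 10)² = (5 - 10)² = (-5)² = 25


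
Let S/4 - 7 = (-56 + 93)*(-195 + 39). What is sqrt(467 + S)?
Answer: I*sqrt(22593) ≈ 150.31*I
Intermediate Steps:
S = -23060 (S = 28 + 4*((-56 + 93)*(-195 + 39)) = 28 + 4*(37*(-156)) = 28 + 4*(-5772) = 28 - 23088 = -23060)
sqrt(467 + S) = sqrt(467 - 23060) = sqrt(-22593) = I*sqrt(22593)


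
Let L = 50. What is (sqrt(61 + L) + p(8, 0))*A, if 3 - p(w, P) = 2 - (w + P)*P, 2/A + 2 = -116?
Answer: -1/59 - sqrt(111)/59 ≈ -0.19552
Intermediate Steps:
A = -1/59 (A = 2/(-2 - 116) = 2/(-118) = 2*(-1/118) = -1/59 ≈ -0.016949)
p(w, P) = 1 + P*(P + w) (p(w, P) = 3 - (2 - (w + P)*P) = 3 - (2 - (P + w)*P) = 3 - (2 - P*(P + w)) = 3 + (-2 + P*(P + w)) = 1 + P*(P + w))
(sqrt(61 + L) + p(8, 0))*A = (sqrt(61 + 50) + (1 + 0**2 + 0*8))*(-1/59) = (sqrt(111) + (1 + 0 + 0))*(-1/59) = (sqrt(111) + 1)*(-1/59) = (1 + sqrt(111))*(-1/59) = -1/59 - sqrt(111)/59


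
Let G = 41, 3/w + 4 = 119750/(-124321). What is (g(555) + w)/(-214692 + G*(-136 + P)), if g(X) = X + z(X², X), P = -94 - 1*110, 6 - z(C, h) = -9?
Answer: -117112139/47024572496 ≈ -0.0024904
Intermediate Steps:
z(C, h) = 15 (z(C, h) = 6 - 1*(-9) = 6 + 9 = 15)
P = -204 (P = -94 - 110 = -204)
w = -124321/205678 (w = 3/(-4 + 119750/(-124321)) = 3/(-4 + 119750*(-1/124321)) = 3/(-4 - 119750/124321) = 3/(-617034/124321) = 3*(-124321/617034) = -124321/205678 ≈ -0.60444)
g(X) = 15 + X (g(X) = X + 15 = 15 + X)
(g(555) + w)/(-214692 + G*(-136 + P)) = ((15 + 555) - 124321/205678)/(-214692 + 41*(-136 - 204)) = (570 - 124321/205678)/(-214692 + 41*(-340)) = 117112139/(205678*(-214692 - 13940)) = (117112139/205678)/(-228632) = (117112139/205678)*(-1/228632) = -117112139/47024572496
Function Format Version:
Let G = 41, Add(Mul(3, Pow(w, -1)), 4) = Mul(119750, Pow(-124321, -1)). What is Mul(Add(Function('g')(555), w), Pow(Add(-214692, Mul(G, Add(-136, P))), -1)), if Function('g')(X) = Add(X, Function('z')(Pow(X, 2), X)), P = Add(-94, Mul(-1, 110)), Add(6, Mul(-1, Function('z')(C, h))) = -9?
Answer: Rational(-117112139, 47024572496) ≈ -0.0024904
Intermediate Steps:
Function('z')(C, h) = 15 (Function('z')(C, h) = Add(6, Mul(-1, -9)) = Add(6, 9) = 15)
P = -204 (P = Add(-94, -110) = -204)
w = Rational(-124321, 205678) (w = Mul(3, Pow(Add(-4, Mul(119750, Pow(-124321, -1))), -1)) = Mul(3, Pow(Add(-4, Mul(119750, Rational(-1, 124321))), -1)) = Mul(3, Pow(Add(-4, Rational(-119750, 124321)), -1)) = Mul(3, Pow(Rational(-617034, 124321), -1)) = Mul(3, Rational(-124321, 617034)) = Rational(-124321, 205678) ≈ -0.60444)
Function('g')(X) = Add(15, X) (Function('g')(X) = Add(X, 15) = Add(15, X))
Mul(Add(Function('g')(555), w), Pow(Add(-214692, Mul(G, Add(-136, P))), -1)) = Mul(Add(Add(15, 555), Rational(-124321, 205678)), Pow(Add(-214692, Mul(41, Add(-136, -204))), -1)) = Mul(Add(570, Rational(-124321, 205678)), Pow(Add(-214692, Mul(41, -340)), -1)) = Mul(Rational(117112139, 205678), Pow(Add(-214692, -13940), -1)) = Mul(Rational(117112139, 205678), Pow(-228632, -1)) = Mul(Rational(117112139, 205678), Rational(-1, 228632)) = Rational(-117112139, 47024572496)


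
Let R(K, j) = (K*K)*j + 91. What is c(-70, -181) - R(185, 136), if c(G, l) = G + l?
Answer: -4654942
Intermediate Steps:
R(K, j) = 91 + j*K**2 (R(K, j) = K**2*j + 91 = j*K**2 + 91 = 91 + j*K**2)
c(-70, -181) - R(185, 136) = (-70 - 181) - (91 + 136*185**2) = -251 - (91 + 136*34225) = -251 - (91 + 4654600) = -251 - 1*4654691 = -251 - 4654691 = -4654942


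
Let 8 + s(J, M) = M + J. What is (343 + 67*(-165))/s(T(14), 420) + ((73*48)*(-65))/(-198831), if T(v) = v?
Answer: -338808652/14117001 ≈ -24.000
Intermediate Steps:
s(J, M) = -8 + J + M (s(J, M) = -8 + (M + J) = -8 + (J + M) = -8 + J + M)
(343 + 67*(-165))/s(T(14), 420) + ((73*48)*(-65))/(-198831) = (343 + 67*(-165))/(-8 + 14 + 420) + ((73*48)*(-65))/(-198831) = (343 - 11055)/426 + (3504*(-65))*(-1/198831) = -10712*1/426 - 227760*(-1/198831) = -5356/213 + 75920/66277 = -338808652/14117001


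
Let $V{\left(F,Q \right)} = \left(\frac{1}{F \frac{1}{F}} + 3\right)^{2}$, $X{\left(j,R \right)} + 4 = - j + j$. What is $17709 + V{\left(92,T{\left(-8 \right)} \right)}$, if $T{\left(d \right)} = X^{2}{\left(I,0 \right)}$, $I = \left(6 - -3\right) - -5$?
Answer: $17725$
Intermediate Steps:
$I = 14$ ($I = \left(6 + 3\right) + 5 = 9 + 5 = 14$)
$X{\left(j,R \right)} = -4$ ($X{\left(j,R \right)} = -4 + \left(- j + j\right) = -4 + 0 = -4$)
$T{\left(d \right)} = 16$ ($T{\left(d \right)} = \left(-4\right)^{2} = 16$)
$V{\left(F,Q \right)} = 16$ ($V{\left(F,Q \right)} = \left(1^{-1} + 3\right)^{2} = \left(1 + 3\right)^{2} = 4^{2} = 16$)
$17709 + V{\left(92,T{\left(-8 \right)} \right)} = 17709 + 16 = 17725$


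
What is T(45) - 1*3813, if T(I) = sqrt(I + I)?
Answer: -3813 + 3*sqrt(10) ≈ -3803.5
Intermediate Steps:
T(I) = sqrt(2)*sqrt(I) (T(I) = sqrt(2*I) = sqrt(2)*sqrt(I))
T(45) - 1*3813 = sqrt(2)*sqrt(45) - 1*3813 = sqrt(2)*(3*sqrt(5)) - 3813 = 3*sqrt(10) - 3813 = -3813 + 3*sqrt(10)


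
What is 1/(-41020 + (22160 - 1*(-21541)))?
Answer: 1/2681 ≈ 0.00037300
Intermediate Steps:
1/(-41020 + (22160 - 1*(-21541))) = 1/(-41020 + (22160 + 21541)) = 1/(-41020 + 43701) = 1/2681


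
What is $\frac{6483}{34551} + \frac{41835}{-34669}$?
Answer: $- \frac{406893986}{399282873} \approx -1.0191$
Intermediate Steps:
$\frac{6483}{34551} + \frac{41835}{-34669} = 6483 \cdot \frac{1}{34551} + 41835 \left(- \frac{1}{34669}\right) = \frac{2161}{11517} - \frac{41835}{34669} = - \frac{406893986}{399282873}$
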